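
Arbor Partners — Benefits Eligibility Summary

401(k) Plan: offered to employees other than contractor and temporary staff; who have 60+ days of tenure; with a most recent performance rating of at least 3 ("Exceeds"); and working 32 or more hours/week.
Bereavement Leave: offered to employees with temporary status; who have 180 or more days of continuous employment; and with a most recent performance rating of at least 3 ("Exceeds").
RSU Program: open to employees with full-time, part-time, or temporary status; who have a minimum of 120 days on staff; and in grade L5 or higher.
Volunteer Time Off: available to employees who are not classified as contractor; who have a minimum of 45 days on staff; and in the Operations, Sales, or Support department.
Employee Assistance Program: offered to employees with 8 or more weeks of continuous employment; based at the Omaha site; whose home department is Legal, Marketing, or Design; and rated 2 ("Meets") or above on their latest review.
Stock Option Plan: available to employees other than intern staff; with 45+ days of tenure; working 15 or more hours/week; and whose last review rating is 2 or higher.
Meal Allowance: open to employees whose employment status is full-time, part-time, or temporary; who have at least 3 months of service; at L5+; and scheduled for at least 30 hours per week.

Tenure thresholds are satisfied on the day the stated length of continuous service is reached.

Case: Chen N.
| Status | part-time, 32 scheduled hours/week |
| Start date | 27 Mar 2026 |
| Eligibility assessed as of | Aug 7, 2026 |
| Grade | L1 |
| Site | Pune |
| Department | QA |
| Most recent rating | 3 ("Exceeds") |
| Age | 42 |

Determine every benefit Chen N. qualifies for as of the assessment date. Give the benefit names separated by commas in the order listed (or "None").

Service from 27 Mar 2026 to Aug 7, 2026: 133 days.
401(k) Plan — status part-time ✓ (not excluded); service 133 days ≥ 60 days ✓; rating 3 ≥ 3 ✓; 32 hrs/wk ≥ 32 ✓ → eligible.
Bereavement Leave — status part-time ✗ (requires temporary) → not eligible.
RSU Program — status part-time ✓; service 133 days ≥ 120 days ✓; grade L1 < L5 ✗ → not eligible.
Volunteer Time Off — status part-time ✓ (not excluded); service 133 days ≥ 45 days ✓; dept QA ✗ → not eligible.
Employee Assistance Program — service 133 days ≥ 8 weeks (≈56 days) ✓; site Pune ✗ (not Omaha) → not eligible.
Stock Option Plan — status part-time ✓ (not excluded); service 133 days ≥ 45 days ✓; 32 hrs/wk ≥ 15 ✓; rating 3 ≥ 2 ✓ → eligible.
Meal Allowance — status part-time ✓; service 133 days ≥ 3 months (≈90 days) ✓; grade L1 < L5 ✗ → not eligible.

401(k) Plan, Stock Option Plan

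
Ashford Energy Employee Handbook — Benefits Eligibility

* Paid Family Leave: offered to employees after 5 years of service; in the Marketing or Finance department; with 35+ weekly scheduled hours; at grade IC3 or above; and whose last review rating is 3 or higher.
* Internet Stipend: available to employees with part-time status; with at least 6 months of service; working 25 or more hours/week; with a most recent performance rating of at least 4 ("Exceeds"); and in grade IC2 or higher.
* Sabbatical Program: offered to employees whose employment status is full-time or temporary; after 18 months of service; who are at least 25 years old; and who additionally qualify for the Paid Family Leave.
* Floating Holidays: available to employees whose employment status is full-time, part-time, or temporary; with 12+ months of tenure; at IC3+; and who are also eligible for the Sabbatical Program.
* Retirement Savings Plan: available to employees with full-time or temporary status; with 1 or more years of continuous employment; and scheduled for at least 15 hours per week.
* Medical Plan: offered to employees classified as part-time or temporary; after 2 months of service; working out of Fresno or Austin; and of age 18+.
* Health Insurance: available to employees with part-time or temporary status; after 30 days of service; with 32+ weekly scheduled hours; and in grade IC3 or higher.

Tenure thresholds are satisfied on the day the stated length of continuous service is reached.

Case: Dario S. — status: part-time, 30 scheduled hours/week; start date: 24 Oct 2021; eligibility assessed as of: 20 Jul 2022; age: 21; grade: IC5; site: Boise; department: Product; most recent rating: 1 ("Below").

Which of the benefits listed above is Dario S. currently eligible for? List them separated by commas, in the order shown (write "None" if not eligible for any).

Service from 24 Oct 2021 to 20 Jul 2022: 269 days.
Paid Family Leave — service 269 days < 5 years (≈1825 days) ✗ → not eligible.
Internet Stipend — status part-time ✓; service 269 days ≥ 6 months (≈180 days) ✓; 30 hrs/wk ≥ 25 ✓; rating 1 < 4 ✗ → not eligible.
Sabbatical Program — status part-time ✗ (requires full-time or temporary) → not eligible.
Floating Holidays — status part-time ✓; service 269 days < 12 months (≈360 days) ✗ → not eligible.
Retirement Savings Plan — status part-time ✗ (requires full-time or temporary) → not eligible.
Medical Plan — status part-time ✓; service 269 days ≥ 2 months (≈60 days) ✓; site Boise ✗ (not Fresno or Austin) → not eligible.
Health Insurance — status part-time ✓; service 269 days ≥ 30 days ✓; 30 hrs/wk < 32 ✗ → not eligible.

None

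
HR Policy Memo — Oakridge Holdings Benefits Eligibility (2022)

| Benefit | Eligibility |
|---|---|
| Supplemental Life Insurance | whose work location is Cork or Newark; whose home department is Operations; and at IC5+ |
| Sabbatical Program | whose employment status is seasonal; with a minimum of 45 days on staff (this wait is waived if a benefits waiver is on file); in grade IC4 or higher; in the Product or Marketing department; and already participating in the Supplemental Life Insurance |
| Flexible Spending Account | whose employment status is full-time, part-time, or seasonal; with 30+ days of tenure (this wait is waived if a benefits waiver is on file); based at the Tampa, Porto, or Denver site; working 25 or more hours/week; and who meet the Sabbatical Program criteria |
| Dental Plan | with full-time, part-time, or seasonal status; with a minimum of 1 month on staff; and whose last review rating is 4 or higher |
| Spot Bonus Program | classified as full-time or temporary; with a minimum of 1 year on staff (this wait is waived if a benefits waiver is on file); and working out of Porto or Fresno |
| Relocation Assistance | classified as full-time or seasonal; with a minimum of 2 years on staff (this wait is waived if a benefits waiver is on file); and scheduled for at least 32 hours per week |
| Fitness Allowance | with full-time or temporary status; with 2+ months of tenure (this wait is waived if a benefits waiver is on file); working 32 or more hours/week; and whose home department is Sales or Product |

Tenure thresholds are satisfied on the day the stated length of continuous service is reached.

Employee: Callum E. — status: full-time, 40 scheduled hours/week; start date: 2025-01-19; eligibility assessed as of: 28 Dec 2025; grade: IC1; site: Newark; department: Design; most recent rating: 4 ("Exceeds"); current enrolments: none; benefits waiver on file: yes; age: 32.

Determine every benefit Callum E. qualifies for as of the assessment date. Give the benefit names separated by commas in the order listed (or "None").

Dental Plan, Relocation Assistance

Service from 2025-01-19 to 28 Dec 2025: 343 days.
Supplemental Life Insurance — site Newark ✓; dept Design ✗ → not eligible.
Sabbatical Program — status full-time ✗ (requires seasonal) → not eligible.
Flexible Spending Account — status full-time ✓; benefits waiver on file ✓; site Newark ✗ (not Tampa, Porto, or Denver) → not eligible.
Dental Plan — status full-time ✓; service 343 days ≥ 1 month (≈30 days) ✓; rating 4 ≥ 4 ✓ → eligible.
Spot Bonus Program — status full-time ✓; benefits waiver on file ✓; site Newark ✗ (not Porto or Fresno) → not eligible.
Relocation Assistance — status full-time ✓; benefits waiver on file ✓; 40 hrs/wk ≥ 32 ✓ → eligible.
Fitness Allowance — status full-time ✓; benefits waiver on file ✓; 40 hrs/wk ≥ 32 ✓; dept Design ✗ → not eligible.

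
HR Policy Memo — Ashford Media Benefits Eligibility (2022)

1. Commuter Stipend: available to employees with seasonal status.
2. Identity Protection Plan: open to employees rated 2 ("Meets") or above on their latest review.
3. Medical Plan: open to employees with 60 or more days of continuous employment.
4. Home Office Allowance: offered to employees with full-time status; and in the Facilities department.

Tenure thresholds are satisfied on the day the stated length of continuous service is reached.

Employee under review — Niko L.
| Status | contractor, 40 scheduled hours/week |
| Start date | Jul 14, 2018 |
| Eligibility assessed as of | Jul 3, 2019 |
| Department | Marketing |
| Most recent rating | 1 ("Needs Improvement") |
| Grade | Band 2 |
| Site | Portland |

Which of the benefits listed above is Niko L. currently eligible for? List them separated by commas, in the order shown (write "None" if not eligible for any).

Medical Plan

Service from Jul 14, 2018 to Jul 3, 2019: 354 days.
Commuter Stipend — status contractor ✗ (requires seasonal) → not eligible.
Identity Protection Plan — rating 1 < 2 ✗ → not eligible.
Medical Plan — service 354 days ≥ 60 days ✓ → eligible.
Home Office Allowance — status contractor ✗ (requires full-time) → not eligible.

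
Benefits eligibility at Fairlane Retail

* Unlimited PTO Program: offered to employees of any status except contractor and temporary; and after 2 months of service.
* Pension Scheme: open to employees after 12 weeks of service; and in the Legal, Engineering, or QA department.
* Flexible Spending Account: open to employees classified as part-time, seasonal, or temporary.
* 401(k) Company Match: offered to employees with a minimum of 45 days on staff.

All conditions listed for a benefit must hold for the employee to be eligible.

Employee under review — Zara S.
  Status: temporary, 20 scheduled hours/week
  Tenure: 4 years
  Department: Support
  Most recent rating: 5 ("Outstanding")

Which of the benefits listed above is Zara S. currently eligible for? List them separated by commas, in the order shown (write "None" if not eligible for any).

Flexible Spending Account, 401(k) Company Match

Unlimited PTO Program — status temporary ✗ (excluded) → not eligible.
Pension Scheme — service 4 years ≥ 12 weeks (≈84 days) ✓; dept Support ✗ → not eligible.
Flexible Spending Account — status temporary ✓ → eligible.
401(k) Company Match — service 4 years ≥ 45 days ✓ → eligible.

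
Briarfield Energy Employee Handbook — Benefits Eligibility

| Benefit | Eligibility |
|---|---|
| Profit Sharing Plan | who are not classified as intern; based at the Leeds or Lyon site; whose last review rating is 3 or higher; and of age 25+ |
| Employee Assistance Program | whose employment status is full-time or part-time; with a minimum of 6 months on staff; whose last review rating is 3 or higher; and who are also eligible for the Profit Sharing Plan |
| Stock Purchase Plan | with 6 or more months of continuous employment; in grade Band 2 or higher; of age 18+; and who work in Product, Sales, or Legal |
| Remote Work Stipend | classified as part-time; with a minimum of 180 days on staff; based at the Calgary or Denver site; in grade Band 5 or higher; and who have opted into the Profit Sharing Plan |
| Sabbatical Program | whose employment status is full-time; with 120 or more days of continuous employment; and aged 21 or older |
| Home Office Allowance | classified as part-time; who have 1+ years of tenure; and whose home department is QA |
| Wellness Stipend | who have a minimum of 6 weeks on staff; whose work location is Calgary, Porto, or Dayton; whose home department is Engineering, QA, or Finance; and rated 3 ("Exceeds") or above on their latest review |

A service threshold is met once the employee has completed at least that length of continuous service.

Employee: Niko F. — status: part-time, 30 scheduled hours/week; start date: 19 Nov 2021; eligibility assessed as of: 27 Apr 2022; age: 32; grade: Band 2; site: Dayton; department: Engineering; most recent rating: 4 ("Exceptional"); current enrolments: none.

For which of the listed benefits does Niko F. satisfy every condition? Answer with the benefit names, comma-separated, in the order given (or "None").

Wellness Stipend

Service from 19 Nov 2021 to 27 Apr 2022: 159 days.
Profit Sharing Plan — status part-time ✓ (not excluded); site Dayton ✗ (not Leeds or Lyon) → not eligible.
Employee Assistance Program — status part-time ✓; service 159 days < 6 months (≈180 days) ✗ → not eligible.
Stock Purchase Plan — service 159 days < 6 months (≈180 days) ✗ → not eligible.
Remote Work Stipend — status part-time ✓; service 159 days < 180 days ✗ → not eligible.
Sabbatical Program — status part-time ✗ (requires full-time) → not eligible.
Home Office Allowance — status part-time ✓; service 159 days < 1 year (≈365 days) ✗ → not eligible.
Wellness Stipend — service 159 days ≥ 6 weeks (≈42 days) ✓; site Dayton ✓; dept Engineering ✓; rating 4 ≥ 3 ✓ → eligible.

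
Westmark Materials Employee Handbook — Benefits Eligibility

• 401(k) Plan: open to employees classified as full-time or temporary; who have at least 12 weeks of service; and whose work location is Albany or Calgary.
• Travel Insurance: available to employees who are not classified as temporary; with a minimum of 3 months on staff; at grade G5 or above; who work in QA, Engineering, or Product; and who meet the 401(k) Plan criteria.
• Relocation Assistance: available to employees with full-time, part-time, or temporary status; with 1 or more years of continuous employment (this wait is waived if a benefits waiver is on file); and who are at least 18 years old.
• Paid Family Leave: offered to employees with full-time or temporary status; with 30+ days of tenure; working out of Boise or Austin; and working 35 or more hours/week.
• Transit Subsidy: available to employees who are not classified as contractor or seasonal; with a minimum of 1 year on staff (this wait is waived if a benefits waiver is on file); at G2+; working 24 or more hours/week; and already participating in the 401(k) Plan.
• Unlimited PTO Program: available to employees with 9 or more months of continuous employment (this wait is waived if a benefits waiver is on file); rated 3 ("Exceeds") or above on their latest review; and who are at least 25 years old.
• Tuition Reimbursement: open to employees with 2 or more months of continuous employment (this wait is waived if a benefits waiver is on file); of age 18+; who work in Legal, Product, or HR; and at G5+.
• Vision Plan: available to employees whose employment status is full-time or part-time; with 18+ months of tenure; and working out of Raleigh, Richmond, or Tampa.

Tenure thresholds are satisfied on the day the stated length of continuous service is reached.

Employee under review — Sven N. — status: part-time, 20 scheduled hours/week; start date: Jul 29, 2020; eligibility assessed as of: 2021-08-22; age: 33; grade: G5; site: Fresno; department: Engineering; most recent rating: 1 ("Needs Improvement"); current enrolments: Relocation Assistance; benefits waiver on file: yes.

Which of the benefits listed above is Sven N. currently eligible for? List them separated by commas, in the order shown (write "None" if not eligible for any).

Service from Jul 29, 2020 to 2021-08-22: 389 days.
401(k) Plan — status part-time ✗ (requires full-time or temporary) → not eligible.
Travel Insurance — status part-time ✓ (not excluded); service 389 days ≥ 3 months (≈90 days) ✓; grade G5 ≥ G5 ✓; dept Engineering ✓; not eligible for 401(k) Plan ✗ → not eligible.
Relocation Assistance — status part-time ✓; benefits waiver on file ✓; age 33 ≥ 18 ✓ → eligible.
Paid Family Leave — status part-time ✗ (requires full-time or temporary) → not eligible.
Transit Subsidy — status part-time ✓ (not excluded); benefits waiver on file ✓; grade G5 ≥ G2 ✓; 20 hrs/wk < 24 ✗ → not eligible.
Unlimited PTO Program — benefits waiver on file ✓; rating 1 < 3 ✗ → not eligible.
Tuition Reimbursement — benefits waiver on file ✓; age 33 ≥ 18 ✓; dept Engineering ✗ → not eligible.
Vision Plan — status part-time ✓; service 389 days < 18 months (≈540 days) ✗ → not eligible.

Relocation Assistance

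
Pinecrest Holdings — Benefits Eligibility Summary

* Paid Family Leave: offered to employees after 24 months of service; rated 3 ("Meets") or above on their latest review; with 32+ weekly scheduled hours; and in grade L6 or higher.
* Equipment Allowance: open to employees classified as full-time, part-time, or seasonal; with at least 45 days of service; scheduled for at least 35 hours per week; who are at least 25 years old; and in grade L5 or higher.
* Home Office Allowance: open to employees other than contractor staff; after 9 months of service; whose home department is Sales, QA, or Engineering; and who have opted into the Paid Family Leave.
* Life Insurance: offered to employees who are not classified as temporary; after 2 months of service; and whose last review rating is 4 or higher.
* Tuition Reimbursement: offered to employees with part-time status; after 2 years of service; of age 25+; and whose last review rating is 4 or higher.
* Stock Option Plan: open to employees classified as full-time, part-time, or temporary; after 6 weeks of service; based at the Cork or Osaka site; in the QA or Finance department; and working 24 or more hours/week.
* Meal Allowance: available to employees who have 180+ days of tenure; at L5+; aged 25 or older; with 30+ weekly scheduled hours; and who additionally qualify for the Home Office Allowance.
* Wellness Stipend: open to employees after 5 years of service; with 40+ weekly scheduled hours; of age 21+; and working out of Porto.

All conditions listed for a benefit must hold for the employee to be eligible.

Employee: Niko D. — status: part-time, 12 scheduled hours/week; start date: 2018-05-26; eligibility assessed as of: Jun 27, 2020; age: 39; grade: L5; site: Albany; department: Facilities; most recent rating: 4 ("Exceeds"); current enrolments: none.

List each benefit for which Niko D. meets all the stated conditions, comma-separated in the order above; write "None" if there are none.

Life Insurance, Tuition Reimbursement

Service from 2018-05-26 to Jun 27, 2020: 763 days.
Paid Family Leave — service 763 days ≥ 24 months (≈720 days) ✓; rating 4 ≥ 3 ✓; 12 hrs/wk < 32 ✗ → not eligible.
Equipment Allowance — status part-time ✓; service 763 days ≥ 45 days ✓; 12 hrs/wk < 35 ✗ → not eligible.
Home Office Allowance — status part-time ✓ (not excluded); service 763 days ≥ 9 months (≈270 days) ✓; dept Facilities ✗ → not eligible.
Life Insurance — status part-time ✓ (not excluded); service 763 days ≥ 2 months (≈60 days) ✓; rating 4 ≥ 4 ✓ → eligible.
Tuition Reimbursement — status part-time ✓; service 763 days ≥ 2 years (≈730 days) ✓; age 39 ≥ 25 ✓; rating 4 ≥ 4 ✓ → eligible.
Stock Option Plan — status part-time ✓; service 763 days ≥ 6 weeks (≈42 days) ✓; site Albany ✗ (not Cork or Osaka) → not eligible.
Meal Allowance — service 763 days ≥ 180 days ✓; grade L5 ≥ L5 ✓; age 39 ≥ 25 ✓; 12 hrs/wk < 30 ✗ → not eligible.
Wellness Stipend — service 763 days < 5 years (≈1825 days) ✗ → not eligible.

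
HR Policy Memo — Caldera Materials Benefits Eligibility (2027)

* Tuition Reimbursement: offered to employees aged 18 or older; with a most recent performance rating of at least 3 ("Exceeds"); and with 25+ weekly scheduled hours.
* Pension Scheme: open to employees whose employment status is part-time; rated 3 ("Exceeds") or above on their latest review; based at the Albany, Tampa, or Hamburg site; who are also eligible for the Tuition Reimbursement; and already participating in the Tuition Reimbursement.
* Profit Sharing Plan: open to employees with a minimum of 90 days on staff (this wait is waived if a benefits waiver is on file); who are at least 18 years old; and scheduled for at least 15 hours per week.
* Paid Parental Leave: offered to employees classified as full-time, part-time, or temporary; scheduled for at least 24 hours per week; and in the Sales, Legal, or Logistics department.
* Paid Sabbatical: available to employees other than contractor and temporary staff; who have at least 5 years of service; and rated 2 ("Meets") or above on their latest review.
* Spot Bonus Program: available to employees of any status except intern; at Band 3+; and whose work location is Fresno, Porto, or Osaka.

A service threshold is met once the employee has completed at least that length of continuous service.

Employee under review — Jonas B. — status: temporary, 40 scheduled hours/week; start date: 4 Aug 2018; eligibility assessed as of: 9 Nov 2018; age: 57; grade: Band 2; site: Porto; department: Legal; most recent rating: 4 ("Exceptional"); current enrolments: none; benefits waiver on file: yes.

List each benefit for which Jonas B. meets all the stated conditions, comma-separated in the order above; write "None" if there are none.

Tuition Reimbursement, Profit Sharing Plan, Paid Parental Leave

Service from 4 Aug 2018 to 9 Nov 2018: 97 days.
Tuition Reimbursement — age 57 ≥ 18 ✓; rating 4 ≥ 3 ✓; 40 hrs/wk ≥ 25 ✓ → eligible.
Pension Scheme — status temporary ✗ (requires part-time) → not eligible.
Profit Sharing Plan — benefits waiver on file ✓; age 57 ≥ 18 ✓; 40 hrs/wk ≥ 15 ✓ → eligible.
Paid Parental Leave — status temporary ✓; 40 hrs/wk ≥ 24 ✓; dept Legal ✓ → eligible.
Paid Sabbatical — status temporary ✗ (excluded) → not eligible.
Spot Bonus Program — status temporary ✓ (not excluded); grade Band 2 < Band 3 ✗ → not eligible.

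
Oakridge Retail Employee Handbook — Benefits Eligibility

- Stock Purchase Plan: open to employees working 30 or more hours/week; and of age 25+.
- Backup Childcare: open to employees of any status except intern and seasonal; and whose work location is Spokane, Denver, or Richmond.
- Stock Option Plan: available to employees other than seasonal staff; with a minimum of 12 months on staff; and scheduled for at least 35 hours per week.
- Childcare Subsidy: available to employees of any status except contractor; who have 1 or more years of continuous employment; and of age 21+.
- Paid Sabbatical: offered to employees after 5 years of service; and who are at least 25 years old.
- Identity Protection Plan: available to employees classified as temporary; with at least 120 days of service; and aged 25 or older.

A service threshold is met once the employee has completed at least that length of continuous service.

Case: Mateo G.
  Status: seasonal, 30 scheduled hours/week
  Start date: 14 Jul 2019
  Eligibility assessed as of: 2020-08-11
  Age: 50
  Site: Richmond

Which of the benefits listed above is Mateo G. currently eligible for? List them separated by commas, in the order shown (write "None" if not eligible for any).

Service from 14 Jul 2019 to 2020-08-11: 394 days.
Stock Purchase Plan — 30 hrs/wk ≥ 30 ✓; age 50 ≥ 25 ✓ → eligible.
Backup Childcare — status seasonal ✗ (excluded) → not eligible.
Stock Option Plan — status seasonal ✗ (excluded) → not eligible.
Childcare Subsidy — status seasonal ✓ (not excluded); service 394 days ≥ 1 year (≈365 days) ✓; age 50 ≥ 21 ✓ → eligible.
Paid Sabbatical — service 394 days < 5 years (≈1825 days) ✗ → not eligible.
Identity Protection Plan — status seasonal ✗ (requires temporary) → not eligible.

Stock Purchase Plan, Childcare Subsidy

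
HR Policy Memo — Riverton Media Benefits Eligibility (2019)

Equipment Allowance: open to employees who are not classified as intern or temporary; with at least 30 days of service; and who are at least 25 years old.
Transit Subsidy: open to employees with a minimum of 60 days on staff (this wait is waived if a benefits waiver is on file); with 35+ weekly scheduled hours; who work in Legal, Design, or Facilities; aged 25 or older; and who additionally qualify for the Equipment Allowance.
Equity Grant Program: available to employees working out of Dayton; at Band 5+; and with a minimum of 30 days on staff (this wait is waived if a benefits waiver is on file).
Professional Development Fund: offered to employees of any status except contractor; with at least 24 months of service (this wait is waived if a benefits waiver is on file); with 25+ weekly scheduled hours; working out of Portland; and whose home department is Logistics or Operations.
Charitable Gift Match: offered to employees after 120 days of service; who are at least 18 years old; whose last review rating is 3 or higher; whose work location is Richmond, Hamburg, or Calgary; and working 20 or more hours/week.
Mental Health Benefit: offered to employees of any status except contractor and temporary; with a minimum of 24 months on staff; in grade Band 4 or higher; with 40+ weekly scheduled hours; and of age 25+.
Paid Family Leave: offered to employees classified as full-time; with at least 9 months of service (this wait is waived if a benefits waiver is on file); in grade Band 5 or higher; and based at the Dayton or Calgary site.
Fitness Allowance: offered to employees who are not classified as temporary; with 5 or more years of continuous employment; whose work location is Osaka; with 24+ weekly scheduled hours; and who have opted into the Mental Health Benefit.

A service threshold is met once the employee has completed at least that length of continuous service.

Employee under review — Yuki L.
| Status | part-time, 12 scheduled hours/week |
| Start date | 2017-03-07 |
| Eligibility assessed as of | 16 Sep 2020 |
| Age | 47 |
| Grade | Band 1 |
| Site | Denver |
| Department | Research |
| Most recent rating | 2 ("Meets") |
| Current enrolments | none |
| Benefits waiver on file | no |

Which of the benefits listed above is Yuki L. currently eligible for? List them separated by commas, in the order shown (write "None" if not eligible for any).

Equipment Allowance

Service from 2017-03-07 to 16 Sep 2020: 1289 days.
Equipment Allowance — status part-time ✓ (not excluded); service 1289 days ≥ 30 days ✓; age 47 ≥ 25 ✓ → eligible.
Transit Subsidy — no waiver, service 1289 days ≥ 60 days ✓; 12 hrs/wk < 35 ✗ → not eligible.
Equity Grant Program — site Denver ✗ (not Dayton) → not eligible.
Professional Development Fund — status part-time ✓ (not excluded); no waiver, service 1289 days ≥ 24 months (≈720 days) ✓; 12 hrs/wk < 25 ✗ → not eligible.
Charitable Gift Match — service 1289 days ≥ 120 days ✓; age 47 ≥ 18 ✓; rating 2 < 3 ✗ → not eligible.
Mental Health Benefit — status part-time ✓ (not excluded); service 1289 days ≥ 24 months (≈720 days) ✓; grade Band 1 < Band 4 ✗ → not eligible.
Paid Family Leave — status part-time ✗ (requires full-time) → not eligible.
Fitness Allowance — status part-time ✓ (not excluded); service 1289 days < 5 years (≈1825 days) ✗ → not eligible.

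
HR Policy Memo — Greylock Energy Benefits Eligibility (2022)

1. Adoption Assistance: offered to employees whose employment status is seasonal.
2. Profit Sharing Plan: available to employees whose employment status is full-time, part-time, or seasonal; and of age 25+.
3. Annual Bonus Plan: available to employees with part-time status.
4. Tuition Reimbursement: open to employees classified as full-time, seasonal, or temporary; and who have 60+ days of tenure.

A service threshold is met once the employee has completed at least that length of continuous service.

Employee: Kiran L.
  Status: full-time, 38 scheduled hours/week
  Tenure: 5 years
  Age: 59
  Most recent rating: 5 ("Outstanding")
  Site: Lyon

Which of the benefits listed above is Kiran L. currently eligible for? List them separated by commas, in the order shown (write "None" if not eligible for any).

Profit Sharing Plan, Tuition Reimbursement

Adoption Assistance — status full-time ✗ (requires seasonal) → not eligible.
Profit Sharing Plan — status full-time ✓; age 59 ≥ 25 ✓ → eligible.
Annual Bonus Plan — status full-time ✗ (requires part-time) → not eligible.
Tuition Reimbursement — status full-time ✓; service 5 years ≥ 60 days ✓ → eligible.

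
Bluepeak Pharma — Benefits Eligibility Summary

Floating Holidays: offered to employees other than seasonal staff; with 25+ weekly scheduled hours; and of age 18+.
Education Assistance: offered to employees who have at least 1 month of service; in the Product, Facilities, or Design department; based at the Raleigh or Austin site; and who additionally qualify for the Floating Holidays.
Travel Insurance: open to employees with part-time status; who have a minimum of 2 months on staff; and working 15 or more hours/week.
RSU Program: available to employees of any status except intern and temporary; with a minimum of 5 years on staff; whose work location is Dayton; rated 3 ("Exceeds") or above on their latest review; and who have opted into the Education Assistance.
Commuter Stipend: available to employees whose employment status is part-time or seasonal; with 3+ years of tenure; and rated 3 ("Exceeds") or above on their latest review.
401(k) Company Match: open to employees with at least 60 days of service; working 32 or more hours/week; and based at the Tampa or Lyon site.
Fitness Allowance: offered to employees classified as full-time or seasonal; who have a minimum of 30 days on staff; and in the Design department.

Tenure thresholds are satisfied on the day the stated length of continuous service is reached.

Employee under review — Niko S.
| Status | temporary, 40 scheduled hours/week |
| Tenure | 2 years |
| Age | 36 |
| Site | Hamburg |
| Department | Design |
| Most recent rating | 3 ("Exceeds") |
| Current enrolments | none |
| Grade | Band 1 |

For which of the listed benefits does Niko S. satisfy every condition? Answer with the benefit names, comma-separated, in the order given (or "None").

Floating Holidays

Floating Holidays — status temporary ✓ (not excluded); 40 hrs/wk ≥ 25 ✓; age 36 ≥ 18 ✓ → eligible.
Education Assistance — service 2 years ≥ 1 month (≈30 days) ✓; dept Design ✓; site Hamburg ✗ (not Raleigh or Austin) → not eligible.
Travel Insurance — status temporary ✗ (requires part-time) → not eligible.
RSU Program — status temporary ✗ (excluded) → not eligible.
Commuter Stipend — status temporary ✗ (requires part-time or seasonal) → not eligible.
401(k) Company Match — service 2 years ≥ 60 days ✓; 40 hrs/wk ≥ 32 ✓; site Hamburg ✗ (not Tampa or Lyon) → not eligible.
Fitness Allowance — status temporary ✗ (requires full-time or seasonal) → not eligible.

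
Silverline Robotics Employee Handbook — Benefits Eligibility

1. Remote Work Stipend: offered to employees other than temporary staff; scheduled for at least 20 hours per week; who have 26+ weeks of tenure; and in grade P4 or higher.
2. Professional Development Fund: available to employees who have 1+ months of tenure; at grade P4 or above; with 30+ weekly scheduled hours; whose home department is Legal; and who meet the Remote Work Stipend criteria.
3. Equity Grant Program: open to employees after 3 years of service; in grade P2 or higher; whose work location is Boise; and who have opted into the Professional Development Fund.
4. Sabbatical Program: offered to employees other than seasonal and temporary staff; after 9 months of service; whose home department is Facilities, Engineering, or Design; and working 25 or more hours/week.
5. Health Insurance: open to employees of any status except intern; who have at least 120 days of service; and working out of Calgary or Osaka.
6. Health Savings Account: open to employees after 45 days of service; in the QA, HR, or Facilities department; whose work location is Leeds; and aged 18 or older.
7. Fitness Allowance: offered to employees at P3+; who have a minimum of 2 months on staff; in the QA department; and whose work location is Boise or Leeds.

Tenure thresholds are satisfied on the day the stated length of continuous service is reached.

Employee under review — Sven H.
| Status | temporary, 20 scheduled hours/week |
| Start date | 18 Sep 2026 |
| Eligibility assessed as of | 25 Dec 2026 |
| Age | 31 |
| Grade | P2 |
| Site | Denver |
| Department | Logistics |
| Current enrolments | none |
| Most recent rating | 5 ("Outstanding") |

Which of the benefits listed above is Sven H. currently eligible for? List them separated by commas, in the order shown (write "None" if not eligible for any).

None

Service from 18 Sep 2026 to 25 Dec 2026: 98 days.
Remote Work Stipend — status temporary ✗ (excluded) → not eligible.
Professional Development Fund — service 98 days ≥ 1 month (≈30 days) ✓; grade P2 < P4 ✗ → not eligible.
Equity Grant Program — service 98 days < 3 years (≈1095 days) ✗ → not eligible.
Sabbatical Program — status temporary ✗ (excluded) → not eligible.
Health Insurance — status temporary ✓ (not excluded); service 98 days < 120 days ✗ → not eligible.
Health Savings Account — service 98 days ≥ 45 days ✓; dept Logistics ✗ → not eligible.
Fitness Allowance — grade P2 < P3 ✗ → not eligible.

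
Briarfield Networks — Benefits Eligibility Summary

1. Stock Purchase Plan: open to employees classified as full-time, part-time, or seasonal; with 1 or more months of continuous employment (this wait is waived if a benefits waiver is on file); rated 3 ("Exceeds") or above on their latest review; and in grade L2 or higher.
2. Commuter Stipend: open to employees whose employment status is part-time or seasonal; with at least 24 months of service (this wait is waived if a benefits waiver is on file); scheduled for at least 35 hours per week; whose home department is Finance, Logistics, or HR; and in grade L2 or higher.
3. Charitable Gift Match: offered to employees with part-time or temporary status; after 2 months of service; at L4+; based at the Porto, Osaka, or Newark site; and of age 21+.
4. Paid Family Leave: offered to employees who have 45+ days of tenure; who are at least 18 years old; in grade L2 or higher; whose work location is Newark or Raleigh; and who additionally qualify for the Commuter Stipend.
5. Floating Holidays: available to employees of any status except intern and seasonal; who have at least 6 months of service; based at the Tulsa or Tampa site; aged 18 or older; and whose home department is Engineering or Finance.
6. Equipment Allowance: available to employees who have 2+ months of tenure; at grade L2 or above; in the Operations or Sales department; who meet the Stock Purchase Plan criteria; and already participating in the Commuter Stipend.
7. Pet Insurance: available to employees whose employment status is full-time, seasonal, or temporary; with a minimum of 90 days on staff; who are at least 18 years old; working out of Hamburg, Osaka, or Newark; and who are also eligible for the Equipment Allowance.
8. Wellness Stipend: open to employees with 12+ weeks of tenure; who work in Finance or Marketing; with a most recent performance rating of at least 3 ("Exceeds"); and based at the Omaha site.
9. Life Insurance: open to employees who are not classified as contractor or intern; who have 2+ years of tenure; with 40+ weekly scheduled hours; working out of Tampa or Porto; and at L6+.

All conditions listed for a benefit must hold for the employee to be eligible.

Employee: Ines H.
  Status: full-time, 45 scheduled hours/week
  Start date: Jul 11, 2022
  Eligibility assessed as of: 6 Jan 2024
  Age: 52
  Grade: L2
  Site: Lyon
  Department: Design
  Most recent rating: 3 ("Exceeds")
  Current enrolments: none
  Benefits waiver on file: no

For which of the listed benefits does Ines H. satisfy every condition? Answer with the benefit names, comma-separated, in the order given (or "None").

Service from Jul 11, 2022 to 6 Jan 2024: 544 days.
Stock Purchase Plan — status full-time ✓; no waiver, service 544 days ≥ 1 month (≈30 days) ✓; rating 3 ≥ 3 ✓; grade L2 ≥ L2 ✓ → eligible.
Commuter Stipend — status full-time ✗ (requires part-time or seasonal) → not eligible.
Charitable Gift Match — status full-time ✗ (requires part-time or temporary) → not eligible.
Paid Family Leave — service 544 days ≥ 45 days ✓; age 52 ≥ 18 ✓; grade L2 ≥ L2 ✓; site Lyon ✗ (not Newark or Raleigh) → not eligible.
Floating Holidays — status full-time ✓ (not excluded); service 544 days ≥ 6 months (≈180 days) ✓; site Lyon ✗ (not Tulsa or Tampa) → not eligible.
Equipment Allowance — service 544 days ≥ 2 months (≈60 days) ✓; grade L2 ≥ L2 ✓; dept Design ✗ → not eligible.
Pet Insurance — status full-time ✓; service 544 days ≥ 90 days ✓; age 52 ≥ 18 ✓; site Lyon ✗ (not Hamburg, Osaka, or Newark) → not eligible.
Wellness Stipend — service 544 days ≥ 12 weeks (≈84 days) ✓; dept Design ✗ → not eligible.
Life Insurance — status full-time ✓ (not excluded); service 544 days < 2 years (≈730 days) ✗ → not eligible.

Stock Purchase Plan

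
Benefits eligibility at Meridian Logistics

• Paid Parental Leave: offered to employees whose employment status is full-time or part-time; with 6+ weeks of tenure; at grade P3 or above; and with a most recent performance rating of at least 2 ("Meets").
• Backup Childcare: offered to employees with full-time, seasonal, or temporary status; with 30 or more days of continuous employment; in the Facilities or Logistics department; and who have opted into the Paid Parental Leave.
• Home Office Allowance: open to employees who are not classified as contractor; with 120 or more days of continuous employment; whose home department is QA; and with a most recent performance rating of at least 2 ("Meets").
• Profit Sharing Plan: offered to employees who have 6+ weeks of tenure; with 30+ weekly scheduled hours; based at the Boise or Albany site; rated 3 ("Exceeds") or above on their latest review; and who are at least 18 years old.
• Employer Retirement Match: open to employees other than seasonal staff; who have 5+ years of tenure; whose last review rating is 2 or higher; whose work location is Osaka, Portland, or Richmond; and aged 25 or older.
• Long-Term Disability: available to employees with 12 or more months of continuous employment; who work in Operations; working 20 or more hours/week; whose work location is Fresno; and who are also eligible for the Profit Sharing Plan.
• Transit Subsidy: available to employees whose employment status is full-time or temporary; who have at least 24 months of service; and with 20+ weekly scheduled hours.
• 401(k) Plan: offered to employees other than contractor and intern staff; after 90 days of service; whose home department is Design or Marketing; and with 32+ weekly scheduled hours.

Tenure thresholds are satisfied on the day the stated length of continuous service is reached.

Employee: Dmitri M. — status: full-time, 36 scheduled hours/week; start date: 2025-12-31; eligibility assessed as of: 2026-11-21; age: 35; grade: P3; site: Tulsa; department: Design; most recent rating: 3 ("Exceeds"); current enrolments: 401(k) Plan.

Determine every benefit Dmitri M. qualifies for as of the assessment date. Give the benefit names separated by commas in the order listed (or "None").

Paid Parental Leave, 401(k) Plan

Service from 2025-12-31 to 2026-11-21: 325 days.
Paid Parental Leave — status full-time ✓; service 325 days ≥ 6 weeks (≈42 days) ✓; grade P3 ≥ P3 ✓; rating 3 ≥ 2 ✓ → eligible.
Backup Childcare — status full-time ✓; service 325 days ≥ 30 days ✓; dept Design ✗ → not eligible.
Home Office Allowance — status full-time ✓ (not excluded); service 325 days ≥ 120 days ✓; dept Design ✗ → not eligible.
Profit Sharing Plan — service 325 days ≥ 6 weeks (≈42 days) ✓; 36 hrs/wk ≥ 30 ✓; site Tulsa ✗ (not Boise or Albany) → not eligible.
Employer Retirement Match — status full-time ✓ (not excluded); service 325 days < 5 years (≈1825 days) ✗ → not eligible.
Long-Term Disability — service 325 days < 12 months (≈360 days) ✗ → not eligible.
Transit Subsidy — status full-time ✓; service 325 days < 24 months (≈720 days) ✗ → not eligible.
401(k) Plan — status full-time ✓ (not excluded); service 325 days ≥ 90 days ✓; dept Design ✓; 36 hrs/wk ≥ 32 ✓ → eligible.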